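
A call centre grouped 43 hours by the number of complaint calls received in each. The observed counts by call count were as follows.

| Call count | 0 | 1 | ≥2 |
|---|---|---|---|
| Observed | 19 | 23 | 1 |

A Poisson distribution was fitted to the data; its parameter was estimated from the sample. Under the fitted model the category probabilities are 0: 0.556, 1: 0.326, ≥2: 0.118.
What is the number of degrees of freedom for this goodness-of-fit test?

1

There are k = 3 categories and 1 parameter estimated from the data, so df = 3 − 1 − 1 = 1.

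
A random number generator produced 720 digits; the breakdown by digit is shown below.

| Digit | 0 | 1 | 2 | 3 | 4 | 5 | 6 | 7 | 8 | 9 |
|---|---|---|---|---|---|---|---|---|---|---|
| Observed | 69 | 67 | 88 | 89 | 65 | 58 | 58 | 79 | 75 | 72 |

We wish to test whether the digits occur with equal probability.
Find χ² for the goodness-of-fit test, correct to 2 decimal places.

Expected count for each of the 10 categories: 720/10 = 72.
χ² = (69−72)²/72 + (67−72)²/72 + (88−72)²/72 + (89−72)²/72 + (65−72)²/72 + (58−72)²/72 + (58−72)²/72 + (79−72)²/72 + (75−72)²/72 + (72−72)²/72
   = 0.125 + 0.347 + 3.556 + 4.014 + 0.681 + 2.722 + 2.722 + 0.681 + 0.125 + 0.000
Sum = 14.97

14.97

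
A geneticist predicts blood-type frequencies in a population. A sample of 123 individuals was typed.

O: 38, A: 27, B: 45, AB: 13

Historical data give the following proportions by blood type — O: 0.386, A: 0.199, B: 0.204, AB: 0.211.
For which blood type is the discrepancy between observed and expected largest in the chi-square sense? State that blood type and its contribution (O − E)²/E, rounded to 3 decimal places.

B, 15.795

Expected counts E_i = n·p_i: 123×0.386 = 47.478, 123×0.199 = 24.477, 123×0.204 = 25.092, 123×0.211 = 25.953.
O: (38 − 47.478)²/47.478 = 89.832484/47.478 = 1.8921
A: (27 − 24.477)²/24.477 = 6.365529/24.477 = 0.2601
B: (45 − 25.092)²/25.092 = 396.328464/25.092 = 15.7950
AB: (13 − 25.953)²/25.953 = 167.780209/25.953 = 6.4648
The largest term is for B: 15.795.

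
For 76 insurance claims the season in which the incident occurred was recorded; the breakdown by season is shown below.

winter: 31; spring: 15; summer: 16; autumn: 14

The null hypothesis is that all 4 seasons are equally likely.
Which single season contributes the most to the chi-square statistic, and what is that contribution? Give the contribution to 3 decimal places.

Under H₀ each category has probability 1/4, so each expected count is 76/4 = 19.
cat         O        E   (O−E)²/E
winter     31       19     7.5789
spring     15       19     0.8421
summer     16       19     0.4737
autumn     14       19     1.3158
The largest term is for winter: 7.579.

winter, 7.579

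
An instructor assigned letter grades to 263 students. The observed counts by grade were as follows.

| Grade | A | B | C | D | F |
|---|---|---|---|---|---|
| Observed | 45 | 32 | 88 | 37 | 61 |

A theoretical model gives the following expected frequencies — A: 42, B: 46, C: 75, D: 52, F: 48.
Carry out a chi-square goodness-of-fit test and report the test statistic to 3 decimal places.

14.576

χ² = (45−42)²/42 + (32−46)²/46 + (88−75)²/75 + (37−52)²/52 + (61−48)²/48
   = 0.2143 + 4.2609 + 2.2533 + 4.3269 + 3.5208
Sum = 14.576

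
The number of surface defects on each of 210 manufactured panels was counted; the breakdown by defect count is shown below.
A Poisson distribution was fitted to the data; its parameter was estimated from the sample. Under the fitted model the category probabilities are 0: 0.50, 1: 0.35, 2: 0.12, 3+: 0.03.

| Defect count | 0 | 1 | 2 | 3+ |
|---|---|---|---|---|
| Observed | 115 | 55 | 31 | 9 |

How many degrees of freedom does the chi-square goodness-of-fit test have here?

There are k = 4 categories and 1 parameter estimated from the data, so df = 4 − 1 − 1 = 2.

2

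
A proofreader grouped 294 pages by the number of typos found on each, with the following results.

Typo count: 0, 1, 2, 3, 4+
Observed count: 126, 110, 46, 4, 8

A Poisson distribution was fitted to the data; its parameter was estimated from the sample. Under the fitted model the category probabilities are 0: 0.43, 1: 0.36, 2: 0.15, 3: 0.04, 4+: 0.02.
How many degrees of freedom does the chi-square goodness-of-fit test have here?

3

There are k = 5 categories and 1 parameter estimated from the data, so df = 5 − 1 − 1 = 3.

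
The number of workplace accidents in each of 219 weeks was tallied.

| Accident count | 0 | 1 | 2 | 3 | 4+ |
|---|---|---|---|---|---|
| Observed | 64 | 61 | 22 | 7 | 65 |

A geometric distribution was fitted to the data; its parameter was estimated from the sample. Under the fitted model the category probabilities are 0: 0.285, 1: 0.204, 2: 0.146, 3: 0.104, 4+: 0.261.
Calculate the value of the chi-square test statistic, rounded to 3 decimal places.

21.119

Expected counts E_i = n·p_i: 219×0.285 = 62.415, 219×0.204 = 44.676, 219×0.146 = 31.974, 219×0.104 = 22.776, 219×0.261 = 57.159.
cat         O        E   (O−E)²/E
0          64   62.415     0.0403
1          61   44.676     5.9646
2          22   31.974     3.1113
3           7   22.776    10.9274
4+         65   57.159     1.0756
Sum = 21.119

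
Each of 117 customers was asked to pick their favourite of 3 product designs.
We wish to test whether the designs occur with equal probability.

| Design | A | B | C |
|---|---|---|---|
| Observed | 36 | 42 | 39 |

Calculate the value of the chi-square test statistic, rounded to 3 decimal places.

Expected count for each of the 3 categories: 117/3 = 39.
A: (36 − 39)²/39 = 9/39 = 0.2308
B: (42 − 39)²/39 = 9/39 = 0.2308
C: (39 − 39)²/39 = 0/39 = 0.0000
Sum = 0.462

0.462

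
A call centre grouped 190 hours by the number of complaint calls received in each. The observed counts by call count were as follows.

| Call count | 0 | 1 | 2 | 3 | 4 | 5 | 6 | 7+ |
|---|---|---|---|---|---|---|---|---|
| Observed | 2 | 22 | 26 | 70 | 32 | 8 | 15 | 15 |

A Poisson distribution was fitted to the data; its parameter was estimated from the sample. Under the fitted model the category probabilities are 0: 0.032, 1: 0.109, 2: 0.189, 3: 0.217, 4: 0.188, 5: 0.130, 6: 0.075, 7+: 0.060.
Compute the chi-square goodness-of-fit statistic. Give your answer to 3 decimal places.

38.483

Expected counts E_i = n·p_i: 190×0.032 = 6.08, 190×0.109 = 20.71, 190×0.189 = 35.91, 190×0.217 = 41.23, 190×0.188 = 35.72, 190×0.130 = 24.7, 190×0.075 = 14.25, 190×0.060 = 11.4.
χ² = (2−6.08)²/6.08 + (22−20.71)²/20.71 + (26−35.91)²/35.91 + (70−41.23)²/41.23 + (32−35.72)²/35.72 + (8−24.7)²/24.7 + (15−14.25)²/14.25 + (15−11.4)²/11.4
   = 2.7379 + 0.0804 + 2.7348 + 20.0755 + 0.3874 + 11.2911 + 0.0395 + 1.1368
Sum = 38.483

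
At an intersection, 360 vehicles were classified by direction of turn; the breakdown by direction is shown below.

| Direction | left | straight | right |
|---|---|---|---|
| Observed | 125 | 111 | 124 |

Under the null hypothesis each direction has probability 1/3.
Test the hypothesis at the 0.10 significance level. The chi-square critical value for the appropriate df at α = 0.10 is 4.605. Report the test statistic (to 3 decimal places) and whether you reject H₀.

1.017; do not reject

Expected count for each of the 3 categories: 360/3 = 120.
left: (125 − 120)²/120 = 25/120 = 0.2083
straight: (111 − 120)²/120 = 81/120 = 0.6750
right: (124 − 120)²/120 = 16/120 = 0.1333
Sum = 1.017
df = 2. Since 1.017 < 4.605, we do not reject H₀.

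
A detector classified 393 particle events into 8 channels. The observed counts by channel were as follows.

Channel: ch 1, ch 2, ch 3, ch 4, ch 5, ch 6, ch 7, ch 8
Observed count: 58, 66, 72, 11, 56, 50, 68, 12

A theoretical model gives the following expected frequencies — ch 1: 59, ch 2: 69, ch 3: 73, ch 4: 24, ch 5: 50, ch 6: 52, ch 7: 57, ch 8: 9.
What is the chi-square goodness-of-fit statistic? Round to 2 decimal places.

11.12

cat         O        E   (O−E)²/E
ch 1       58       59      0.017
ch 2       66       69      0.130
ch 3       72       73      0.014
ch 4       11       24      7.042
ch 5       56       50      0.720
ch 6       50       52      0.077
ch 7       68       57      2.123
ch 8       12        9      1.000
Sum = 11.12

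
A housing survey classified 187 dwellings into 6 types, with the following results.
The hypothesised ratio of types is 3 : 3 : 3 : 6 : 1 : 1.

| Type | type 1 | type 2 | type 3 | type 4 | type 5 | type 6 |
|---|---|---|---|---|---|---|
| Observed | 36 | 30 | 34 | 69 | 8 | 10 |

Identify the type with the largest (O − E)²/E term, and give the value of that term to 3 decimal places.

Ratio total = 17. Expected counts: 187×3/17 = 33, 187×3/17 = 33, 187×3/17 = 33, 187×6/17 = 66, 187×1/17 = 11, 187×1/17 = 11.
χ² = (36−33)²/33 + (30−33)²/33 + (34−33)²/33 + (69−66)²/66 + (8−11)²/11 + (10−11)²/11
   = 0.2727 + 0.2727 + 0.0303 + 0.1364 + 0.8182 + 0.0909
The largest term is for type 5: 0.818.

type 5, 0.818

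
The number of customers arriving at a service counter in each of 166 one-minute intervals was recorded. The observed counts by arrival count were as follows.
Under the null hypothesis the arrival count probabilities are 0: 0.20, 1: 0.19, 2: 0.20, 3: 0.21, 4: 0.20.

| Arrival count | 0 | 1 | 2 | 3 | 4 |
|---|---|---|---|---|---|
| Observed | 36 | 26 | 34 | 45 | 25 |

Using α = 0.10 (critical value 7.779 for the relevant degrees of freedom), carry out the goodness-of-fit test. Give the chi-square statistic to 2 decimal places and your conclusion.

Expected counts E_i = n·p_i: 166×0.20 = 33.2, 166×0.19 = 31.54, 166×0.20 = 33.2, 166×0.21 = 34.86, 166×0.20 = 33.2.
χ² = (36−33.2)²/33.2 + (26−31.54)²/31.54 + (34−33.2)²/33.2 + (45−34.86)²/34.86 + (25−33.2)²/33.2
   = 0.236 + 0.973 + 0.019 + 2.950 + 2.025
Sum = 6.20
df = 4. Since 6.20 < 7.779, we do not reject H₀.

6.20; do not reject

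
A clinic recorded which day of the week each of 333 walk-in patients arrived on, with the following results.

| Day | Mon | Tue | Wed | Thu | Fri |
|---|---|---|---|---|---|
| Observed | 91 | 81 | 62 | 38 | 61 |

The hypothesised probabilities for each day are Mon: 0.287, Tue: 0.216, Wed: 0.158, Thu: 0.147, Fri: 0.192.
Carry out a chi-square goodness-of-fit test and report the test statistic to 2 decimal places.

5.62

Expected counts E_i = n·p_i: 333×0.287 = 95.571, 333×0.216 = 71.928, 333×0.158 = 52.614, 333×0.147 = 48.951, 333×0.192 = 63.936.
Mon: (91 − 95.571)²/95.571 = 20.894041/95.571 = 0.219
Tue: (81 − 71.928)²/71.928 = 82.301184/71.928 = 1.144
Wed: (62 − 52.614)²/52.614 = 88.096996/52.614 = 1.674
Thu: (38 − 48.951)²/48.951 = 119.924401/48.951 = 2.450
Fri: (61 − 63.936)²/63.936 = 8.620096/63.936 = 0.135
Sum = 5.62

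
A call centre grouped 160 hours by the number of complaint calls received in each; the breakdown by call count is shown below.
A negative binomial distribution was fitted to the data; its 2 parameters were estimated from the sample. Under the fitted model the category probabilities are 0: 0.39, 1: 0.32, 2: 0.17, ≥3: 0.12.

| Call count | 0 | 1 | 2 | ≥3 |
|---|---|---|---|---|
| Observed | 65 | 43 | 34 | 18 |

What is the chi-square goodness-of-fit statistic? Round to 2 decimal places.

3.20

Expected counts E_i = n·p_i: 160×0.39 = 62.4, 160×0.32 = 51.2, 160×0.17 = 27.2, 160×0.12 = 19.2.
0: (65 − 62.4)²/62.4 = 6.76/62.4 = 0.108
1: (43 − 51.2)²/51.2 = 67.24/51.2 = 1.313
2: (34 − 27.2)²/27.2 = 46.24/27.2 = 1.700
≥3: (18 − 19.2)²/19.2 = 1.44/19.2 = 0.075
Sum = 3.20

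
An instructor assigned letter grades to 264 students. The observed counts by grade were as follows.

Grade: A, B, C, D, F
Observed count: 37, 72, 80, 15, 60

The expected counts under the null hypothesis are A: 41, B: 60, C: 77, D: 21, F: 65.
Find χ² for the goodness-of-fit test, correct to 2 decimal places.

5.01

cat         O        E   (O−E)²/E
A          37       41      0.390
B          72       60      2.400
C          80       77      0.117
D          15       21      1.714
F          60       65      0.385
Sum = 5.01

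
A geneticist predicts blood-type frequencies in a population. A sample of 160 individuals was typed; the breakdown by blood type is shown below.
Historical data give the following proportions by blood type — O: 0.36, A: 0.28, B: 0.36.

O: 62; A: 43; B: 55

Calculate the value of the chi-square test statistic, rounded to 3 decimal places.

Expected counts E_i = n·p_i: 160×0.36 = 57.6, 160×0.28 = 44.8, 160×0.36 = 57.6.
cat         O        E   (O−E)²/E
O          62     57.6     0.3361
A          43     44.8     0.0723
B          55     57.6     0.1174
Sum = 0.526

0.526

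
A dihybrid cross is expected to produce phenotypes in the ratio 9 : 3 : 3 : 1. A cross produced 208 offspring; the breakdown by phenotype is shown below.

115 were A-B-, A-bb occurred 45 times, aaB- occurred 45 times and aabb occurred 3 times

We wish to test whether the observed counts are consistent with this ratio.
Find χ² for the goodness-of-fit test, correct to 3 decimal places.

Ratio total = 16. Expected counts: 208×9/16 = 117, 208×3/16 = 39, 208×3/16 = 39, 208×1/16 = 13.
cat         O        E   (O−E)²/E
A-B-      115      117     0.0342
A-bb       45       39     0.9231
aaB-       45       39     0.9231
aabb        3       13     7.6923
Sum = 9.573

9.573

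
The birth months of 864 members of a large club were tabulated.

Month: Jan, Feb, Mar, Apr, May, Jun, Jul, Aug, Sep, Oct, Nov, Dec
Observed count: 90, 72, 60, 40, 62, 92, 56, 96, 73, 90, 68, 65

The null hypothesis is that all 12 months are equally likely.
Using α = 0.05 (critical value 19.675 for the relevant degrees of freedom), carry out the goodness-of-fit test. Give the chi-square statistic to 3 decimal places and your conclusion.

44.639; reject

Under H₀ each category has probability 1/12, so each expected count is 864/12 = 72.
χ² = (90−72)²/72 + (72−72)²/72 + (60−72)²/72 + (40−72)²/72 + (62−72)²/72 + (92−72)²/72 + (56−72)²/72 + (96−72)²/72 + (73−72)²/72 + (90−72)²/72 + (68−72)²/72 + (65−72)²/72
   = 4.5000 + 0.0000 + 2.0000 + 14.2222 + 1.3889 + 5.5556 + 3.5556 + 8.0000 + 0.0139 + 4.5000 + 0.2222 + 0.6806
Sum = 44.639
df = 11. Since 44.639 > 19.675, we reject H₀.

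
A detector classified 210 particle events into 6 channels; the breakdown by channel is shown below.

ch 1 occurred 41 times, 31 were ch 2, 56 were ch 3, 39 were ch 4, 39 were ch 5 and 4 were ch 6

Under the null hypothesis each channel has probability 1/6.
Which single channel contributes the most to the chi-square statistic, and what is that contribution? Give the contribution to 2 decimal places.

Under H₀ each category has probability 1/6, so each expected count is 210/6 = 35.
ch 1: (41 − 35)²/35 = 36/35 = 1.029
ch 2: (31 − 35)²/35 = 16/35 = 0.457
ch 3: (56 − 35)²/35 = 441/35 = 12.600
ch 4: (39 − 35)²/35 = 16/35 = 0.457
ch 5: (39 − 35)²/35 = 16/35 = 0.457
ch 6: (4 − 35)²/35 = 961/35 = 27.457
The largest term is for ch 6: 27.46.

ch 6, 27.46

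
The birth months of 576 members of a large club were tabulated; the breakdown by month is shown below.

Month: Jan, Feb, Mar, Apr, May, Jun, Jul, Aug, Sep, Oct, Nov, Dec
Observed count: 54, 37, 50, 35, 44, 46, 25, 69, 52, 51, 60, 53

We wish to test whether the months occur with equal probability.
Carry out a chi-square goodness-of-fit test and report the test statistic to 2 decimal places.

31.54

Under H₀ each category has probability 1/12, so each expected count is 576/12 = 48.
χ² = (54−48)²/48 + (37−48)²/48 + (50−48)²/48 + (35−48)²/48 + (44−48)²/48 + (46−48)²/48 + (25−48)²/48 + (69−48)²/48 + (52−48)²/48 + (51−48)²/48 + (60−48)²/48 + (53−48)²/48
   = 0.750 + 2.521 + 0.083 + 3.521 + 0.333 + 0.083 + 11.021 + 9.188 + 0.333 + 0.188 + 3.000 + 0.521
Sum = 31.54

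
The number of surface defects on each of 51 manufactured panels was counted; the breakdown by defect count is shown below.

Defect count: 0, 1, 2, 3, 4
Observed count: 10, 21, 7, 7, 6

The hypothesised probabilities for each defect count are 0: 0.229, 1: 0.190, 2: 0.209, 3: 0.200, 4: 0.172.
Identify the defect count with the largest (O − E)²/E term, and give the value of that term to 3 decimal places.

1, 13.201

Expected counts E_i = n·p_i: 51×0.229 = 11.679, 51×0.190 = 9.69, 51×0.209 = 10.659, 51×0.200 = 10.2, 51×0.172 = 8.772.
χ² = (10−11.679)²/11.679 + (21−9.69)²/9.69 + (7−10.659)²/10.659 + (7−10.2)²/10.2 + (6−8.772)²/8.772
   = 0.2414 + 13.2008 + 1.2561 + 1.0039 + 0.8760
The largest term is for 1: 13.201.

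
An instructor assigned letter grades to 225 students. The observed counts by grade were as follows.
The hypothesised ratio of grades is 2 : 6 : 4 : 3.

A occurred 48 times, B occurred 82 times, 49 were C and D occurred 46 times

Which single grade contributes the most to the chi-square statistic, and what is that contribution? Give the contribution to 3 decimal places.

A, 10.800

Ratio total = 15. Expected counts: 225×2/15 = 30, 225×6/15 = 90, 225×4/15 = 60, 225×3/15 = 45.
A: (48 − 30)²/30 = 324/30 = 10.8000
B: (82 − 90)²/90 = 64/90 = 0.7111
C: (49 − 60)²/60 = 121/60 = 2.0167
D: (46 − 45)²/45 = 1/45 = 0.0222
The largest term is for A: 10.800.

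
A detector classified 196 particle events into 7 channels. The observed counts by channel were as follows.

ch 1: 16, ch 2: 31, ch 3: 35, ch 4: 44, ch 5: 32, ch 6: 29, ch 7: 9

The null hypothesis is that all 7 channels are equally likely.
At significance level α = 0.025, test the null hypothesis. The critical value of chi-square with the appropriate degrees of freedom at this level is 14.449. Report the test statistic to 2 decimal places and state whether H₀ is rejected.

29.86; reject

Under H₀ each category has probability 1/7, so each expected count is 196/7 = 28.
cat         O        E   (O−E)²/E
ch 1       16       28      5.143
ch 2       31       28      0.321
ch 3       35       28      1.750
ch 4       44       28      9.143
ch 5       32       28      0.571
ch 6       29       28      0.036
ch 7        9       28     12.893
Sum = 29.86
df = 6. Since 29.86 > 14.449, we reject H₀.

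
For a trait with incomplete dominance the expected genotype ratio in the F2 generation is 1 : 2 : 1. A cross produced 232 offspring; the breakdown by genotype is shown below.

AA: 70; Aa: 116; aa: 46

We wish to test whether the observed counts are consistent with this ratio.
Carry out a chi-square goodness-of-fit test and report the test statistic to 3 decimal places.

4.966

Ratio total = 4. Expected counts: 232×1/4 = 58, 232×2/4 = 116, 232×1/4 = 58.
χ² = (70−58)²/58 + (116−116)²/116 + (46−58)²/58
   = 2.4828 + 0.0000 + 2.4828
Sum = 4.966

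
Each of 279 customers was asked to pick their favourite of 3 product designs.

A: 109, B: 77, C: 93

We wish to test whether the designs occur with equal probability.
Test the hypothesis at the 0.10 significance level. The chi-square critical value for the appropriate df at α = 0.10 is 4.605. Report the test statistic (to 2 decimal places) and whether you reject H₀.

5.51; reject

Expected count for each of the 3 categories: 279/3 = 93.
cat         O        E   (O−E)²/E
A         109       93      2.753
B          77       93      2.753
C          93       93      0.000
Sum = 5.51
df = 2. Since 5.51 > 4.605, we reject H₀.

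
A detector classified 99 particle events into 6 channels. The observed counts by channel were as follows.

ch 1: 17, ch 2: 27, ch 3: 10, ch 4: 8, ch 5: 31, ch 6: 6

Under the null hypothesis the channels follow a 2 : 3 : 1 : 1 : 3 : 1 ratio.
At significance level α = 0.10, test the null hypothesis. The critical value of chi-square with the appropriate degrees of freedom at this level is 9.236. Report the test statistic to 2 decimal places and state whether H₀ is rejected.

Ratio total = 11. Expected counts: 99×2/11 = 18, 99×3/11 = 27, 99×1/11 = 9, 99×1/11 = 9, 99×3/11 = 27, 99×1/11 = 9.
ch 1: (17 − 18)²/18 = 1/18 = 0.056
ch 2: (27 − 27)²/27 = 0/27 = 0.000
ch 3: (10 − 9)²/9 = 1/9 = 0.111
ch 4: (8 − 9)²/9 = 1/9 = 0.111
ch 5: (31 − 27)²/27 = 16/27 = 0.593
ch 6: (6 − 9)²/9 = 9/9 = 1.000
Sum = 1.87
df = 5. Since 1.87 < 9.236, we do not reject H₀.

1.87; do not reject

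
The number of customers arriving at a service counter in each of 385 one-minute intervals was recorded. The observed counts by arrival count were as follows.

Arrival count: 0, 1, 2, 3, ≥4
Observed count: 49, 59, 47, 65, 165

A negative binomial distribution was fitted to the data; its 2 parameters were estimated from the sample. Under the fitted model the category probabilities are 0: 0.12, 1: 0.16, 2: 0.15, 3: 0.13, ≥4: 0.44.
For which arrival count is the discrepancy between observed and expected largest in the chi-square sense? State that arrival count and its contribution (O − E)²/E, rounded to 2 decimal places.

Expected counts E_i = n·p_i: 385×0.12 = 46.2, 385×0.16 = 61.6, 385×0.15 = 57.75, 385×0.13 = 50.05, 385×0.44 = 169.4.
0: (49 − 46.2)²/46.2 = 7.84/46.2 = 0.170
1: (59 − 61.6)²/61.6 = 6.76/61.6 = 0.110
2: (47 − 57.75)²/57.75 = 115.5625/57.75 = 2.001
3: (65 − 50.05)²/50.05 = 223.5025/50.05 = 4.466
≥4: (165 − 169.4)²/169.4 = 19.36/169.4 = 0.114
The largest term is for 3: 4.47.

3, 4.47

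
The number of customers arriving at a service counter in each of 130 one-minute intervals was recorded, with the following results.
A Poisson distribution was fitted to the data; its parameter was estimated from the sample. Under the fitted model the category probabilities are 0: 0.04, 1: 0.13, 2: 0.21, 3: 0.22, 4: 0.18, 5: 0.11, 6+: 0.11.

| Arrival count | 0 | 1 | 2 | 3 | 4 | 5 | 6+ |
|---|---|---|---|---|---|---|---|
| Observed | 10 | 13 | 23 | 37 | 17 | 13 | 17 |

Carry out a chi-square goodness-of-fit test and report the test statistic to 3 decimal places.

Expected counts E_i = n·p_i: 130×0.04 = 5.2, 130×0.13 = 16.9, 130×0.21 = 27.3, 130×0.22 = 28.6, 130×0.18 = 23.4, 130×0.11 = 14.3, 130×0.11 = 14.3.
χ² = (10−5.2)²/5.2 + (13−16.9)²/16.9 + (23−27.3)²/27.3 + (37−28.6)²/28.6 + (17−23.4)²/23.4 + (13−14.3)²/14.3 + (17−14.3)²/14.3
   = 4.4308 + 0.9000 + 0.6773 + 2.4671 + 1.7504 + 0.1182 + 0.5098
Sum = 10.854

10.854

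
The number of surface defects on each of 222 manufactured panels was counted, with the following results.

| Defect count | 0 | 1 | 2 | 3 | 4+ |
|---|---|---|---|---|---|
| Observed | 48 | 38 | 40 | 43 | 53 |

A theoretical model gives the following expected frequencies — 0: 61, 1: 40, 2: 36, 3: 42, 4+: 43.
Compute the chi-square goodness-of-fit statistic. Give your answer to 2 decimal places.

5.66

0: (48 − 61)²/61 = 169/61 = 2.770
1: (38 − 40)²/40 = 4/40 = 0.100
2: (40 − 36)²/36 = 16/36 = 0.444
3: (43 − 42)²/42 = 1/42 = 0.024
4+: (53 − 43)²/43 = 100/43 = 2.326
Sum = 5.66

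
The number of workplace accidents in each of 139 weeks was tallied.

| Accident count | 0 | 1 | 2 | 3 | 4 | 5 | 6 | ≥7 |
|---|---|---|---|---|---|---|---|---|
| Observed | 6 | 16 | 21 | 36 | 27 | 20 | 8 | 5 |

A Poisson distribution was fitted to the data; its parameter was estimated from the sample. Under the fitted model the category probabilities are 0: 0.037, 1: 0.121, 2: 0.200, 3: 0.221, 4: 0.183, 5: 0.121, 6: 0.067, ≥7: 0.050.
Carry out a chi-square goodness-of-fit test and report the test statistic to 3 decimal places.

Expected counts E_i = n·p_i: 139×0.037 = 5.143, 139×0.121 = 16.819, 139×0.200 = 27.8, 139×0.221 = 30.719, 139×0.183 = 25.437, 139×0.121 = 16.819, 139×0.067 = 9.313, 139×0.050 = 6.95.
0: (6 − 5.143)²/5.143 = 0.734449/5.143 = 0.1428
1: (16 − 16.819)²/16.819 = 0.670761/16.819 = 0.0399
2: (21 − 27.8)²/27.8 = 46.24/27.8 = 1.6633
3: (36 − 30.719)²/30.719 = 27.888961/30.719 = 0.9079
4: (27 − 25.437)²/25.437 = 2.442969/25.437 = 0.0960
5: (20 − 16.819)²/16.819 = 10.118761/16.819 = 0.6016
6: (8 − 9.313)²/9.313 = 1.723969/9.313 = 0.1851
≥7: (5 − 6.95)²/6.95 = 3.8025/6.95 = 0.5471
Sum = 4.184

4.184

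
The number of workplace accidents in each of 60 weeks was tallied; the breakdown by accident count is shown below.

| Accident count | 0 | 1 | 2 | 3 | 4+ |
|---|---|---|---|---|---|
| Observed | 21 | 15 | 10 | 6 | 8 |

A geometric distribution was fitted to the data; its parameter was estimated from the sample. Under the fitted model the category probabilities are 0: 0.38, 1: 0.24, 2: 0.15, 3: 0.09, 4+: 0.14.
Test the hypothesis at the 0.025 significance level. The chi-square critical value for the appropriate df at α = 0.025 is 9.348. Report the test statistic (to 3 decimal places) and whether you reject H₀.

Expected counts E_i = n·p_i: 60×0.38 = 22.8, 60×0.24 = 14.4, 60×0.15 = 9, 60×0.09 = 5.4, 60×0.14 = 8.4.
cat         O        E   (O−E)²/E
0          21     22.8     0.1421
1          15     14.4     0.0250
2          10        9     0.1111
3           6      5.4     0.0667
4+          8      8.4     0.0190
Sum = 0.364
df = 3. Since 0.364 < 9.348, we do not reject H₀.

0.364; do not reject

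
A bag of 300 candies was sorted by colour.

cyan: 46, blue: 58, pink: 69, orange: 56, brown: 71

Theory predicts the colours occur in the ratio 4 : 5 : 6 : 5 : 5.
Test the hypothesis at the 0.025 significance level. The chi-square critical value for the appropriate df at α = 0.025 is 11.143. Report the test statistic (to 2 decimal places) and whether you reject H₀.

Ratio total = 25. Expected counts: 300×4/25 = 48, 300×5/25 = 60, 300×6/25 = 72, 300×5/25 = 60, 300×5/25 = 60.
cyan: (46 − 48)²/48 = 4/48 = 0.083
blue: (58 − 60)²/60 = 4/60 = 0.067
pink: (69 − 72)²/72 = 9/72 = 0.125
orange: (56 − 60)²/60 = 16/60 = 0.267
brown: (71 − 60)²/60 = 121/60 = 2.017
Sum = 2.56
df = 4. Since 2.56 < 11.143, we do not reject H₀.

2.56; do not reject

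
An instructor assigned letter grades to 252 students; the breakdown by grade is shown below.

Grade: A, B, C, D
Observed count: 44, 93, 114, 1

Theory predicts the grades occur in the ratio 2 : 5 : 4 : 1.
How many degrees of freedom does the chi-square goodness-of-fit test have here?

3

There are k = 4 categories and no parameters were estimated from the data, so df = 4 − 1 = 3.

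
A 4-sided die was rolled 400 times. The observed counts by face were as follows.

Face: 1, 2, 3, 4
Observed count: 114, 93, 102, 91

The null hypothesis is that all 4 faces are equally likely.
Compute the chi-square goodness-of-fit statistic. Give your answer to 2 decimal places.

Under H₀ each category has probability 1/4, so each expected count is 400/4 = 100.
χ² = (114−100)²/100 + (93−100)²/100 + (102−100)²/100 + (91−100)²/100
   = 1.960 + 0.490 + 0.040 + 0.810
Sum = 3.30

3.30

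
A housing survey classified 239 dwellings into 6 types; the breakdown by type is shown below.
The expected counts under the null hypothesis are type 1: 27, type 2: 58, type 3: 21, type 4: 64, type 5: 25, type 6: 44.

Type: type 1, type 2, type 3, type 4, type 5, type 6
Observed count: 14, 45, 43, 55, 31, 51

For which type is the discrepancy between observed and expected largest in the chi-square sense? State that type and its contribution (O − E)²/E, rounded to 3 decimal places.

χ² = (14−27)²/27 + (45−58)²/58 + (43−21)²/21 + (55−64)²/64 + (31−25)²/25 + (51−44)²/44
   = 6.2593 + 2.9138 + 23.0476 + 1.2656 + 1.4400 + 1.1136
The largest term is for type 3: 23.048.

type 3, 23.048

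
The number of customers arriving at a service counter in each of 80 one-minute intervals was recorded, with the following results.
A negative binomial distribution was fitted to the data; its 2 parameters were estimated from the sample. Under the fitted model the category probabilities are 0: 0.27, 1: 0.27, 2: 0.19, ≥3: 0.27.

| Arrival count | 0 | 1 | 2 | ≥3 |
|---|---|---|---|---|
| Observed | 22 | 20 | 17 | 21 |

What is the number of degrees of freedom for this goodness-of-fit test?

1

There are k = 4 categories and 2 parameters estimated from the data, so df = 4 − 1 − 2 = 1.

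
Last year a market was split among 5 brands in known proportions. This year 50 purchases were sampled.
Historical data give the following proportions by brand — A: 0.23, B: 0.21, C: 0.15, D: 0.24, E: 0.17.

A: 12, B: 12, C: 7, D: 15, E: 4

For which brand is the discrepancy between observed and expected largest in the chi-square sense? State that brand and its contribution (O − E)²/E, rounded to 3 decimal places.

E, 2.382

Expected counts E_i = n·p_i: 50×0.23 = 11.5, 50×0.21 = 10.5, 50×0.15 = 7.5, 50×0.24 = 12, 50×0.17 = 8.5.
A: (12 − 11.5)²/11.5 = 0.25/11.5 = 0.0217
B: (12 − 10.5)²/10.5 = 2.25/10.5 = 0.2143
C: (7 − 7.5)²/7.5 = 0.25/7.5 = 0.0333
D: (15 − 12)²/12 = 9/12 = 0.7500
E: (4 − 8.5)²/8.5 = 20.25/8.5 = 2.3824
The largest term is for E: 2.382.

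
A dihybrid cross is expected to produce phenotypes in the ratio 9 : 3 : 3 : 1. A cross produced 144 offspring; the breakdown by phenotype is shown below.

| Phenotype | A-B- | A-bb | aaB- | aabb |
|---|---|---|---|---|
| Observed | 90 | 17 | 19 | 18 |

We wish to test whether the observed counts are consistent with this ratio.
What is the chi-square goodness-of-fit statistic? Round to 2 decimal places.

Ratio total = 16. Expected counts: 144×9/16 = 81, 144×3/16 = 27, 144×3/16 = 27, 144×1/16 = 9.
cat         O        E   (O−E)²/E
A-B-       90       81      1.000
A-bb       17       27      3.704
aaB-       19       27      2.370
aabb       18        9      9.000
Sum = 16.07

16.07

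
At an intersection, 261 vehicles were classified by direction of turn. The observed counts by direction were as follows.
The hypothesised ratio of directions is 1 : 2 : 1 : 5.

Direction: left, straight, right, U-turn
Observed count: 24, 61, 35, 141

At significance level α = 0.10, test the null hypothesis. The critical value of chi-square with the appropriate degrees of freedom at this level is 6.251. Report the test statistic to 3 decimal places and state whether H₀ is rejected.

Ratio total = 9. Expected counts: 261×1/9 = 29, 261×2/9 = 58, 261×1/9 = 29, 261×5/9 = 145.
χ² = (24−29)²/29 + (61−58)²/58 + (35−29)²/29 + (141−145)²/145
   = 0.8621 + 0.1552 + 1.2414 + 0.1103
Sum = 2.369
df = 3. Since 2.369 < 6.251, we do not reject H₀.

2.369; do not reject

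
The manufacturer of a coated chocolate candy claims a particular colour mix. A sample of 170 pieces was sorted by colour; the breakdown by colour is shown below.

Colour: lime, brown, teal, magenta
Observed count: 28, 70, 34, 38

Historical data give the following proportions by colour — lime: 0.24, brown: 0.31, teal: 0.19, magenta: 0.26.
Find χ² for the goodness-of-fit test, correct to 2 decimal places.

Expected counts E_i = n·p_i: 170×0.24 = 40.8, 170×0.31 = 52.7, 170×0.19 = 32.3, 170×0.26 = 44.2.
lime: (28 − 40.8)²/40.8 = 163.84/40.8 = 4.016
brown: (70 − 52.7)²/52.7 = 299.29/52.7 = 5.679
teal: (34 − 32.3)²/32.3 = 2.89/32.3 = 0.089
magenta: (38 − 44.2)²/44.2 = 38.44/44.2 = 0.870
Sum = 10.65

10.65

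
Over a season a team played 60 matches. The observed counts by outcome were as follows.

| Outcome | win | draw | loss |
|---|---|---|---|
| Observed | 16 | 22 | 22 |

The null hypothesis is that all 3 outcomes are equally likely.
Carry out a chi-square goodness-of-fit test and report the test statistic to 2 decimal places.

Under H₀ each category has probability 1/3, so each expected count is 60/3 = 20.
win: (16 − 20)²/20 = 16/20 = 0.800
draw: (22 − 20)²/20 = 4/20 = 0.200
loss: (22 − 20)²/20 = 4/20 = 0.200
Sum = 1.20

1.20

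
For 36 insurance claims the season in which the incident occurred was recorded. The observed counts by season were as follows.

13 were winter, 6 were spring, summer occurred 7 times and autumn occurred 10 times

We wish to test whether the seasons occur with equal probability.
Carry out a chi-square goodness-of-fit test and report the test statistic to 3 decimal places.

3.333

Expected count for each of the 4 categories: 36/4 = 9.
χ² = (13−9)²/9 + (6−9)²/9 + (7−9)²/9 + (10−9)²/9
   = 1.7778 + 1.0000 + 0.4444 + 0.1111
Sum = 3.333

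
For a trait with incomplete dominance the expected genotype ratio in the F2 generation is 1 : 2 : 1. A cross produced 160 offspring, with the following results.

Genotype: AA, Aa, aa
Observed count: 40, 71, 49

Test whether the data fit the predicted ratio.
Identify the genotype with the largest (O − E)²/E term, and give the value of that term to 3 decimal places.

Ratio total = 4. Expected counts: 160×1/4 = 40, 160×2/4 = 80, 160×1/4 = 40.
χ² = (40−40)²/40 + (71−80)²/80 + (49−40)²/40
   = 0.0000 + 1.0125 + 2.0250
The largest term is for aa: 2.025.

aa, 2.025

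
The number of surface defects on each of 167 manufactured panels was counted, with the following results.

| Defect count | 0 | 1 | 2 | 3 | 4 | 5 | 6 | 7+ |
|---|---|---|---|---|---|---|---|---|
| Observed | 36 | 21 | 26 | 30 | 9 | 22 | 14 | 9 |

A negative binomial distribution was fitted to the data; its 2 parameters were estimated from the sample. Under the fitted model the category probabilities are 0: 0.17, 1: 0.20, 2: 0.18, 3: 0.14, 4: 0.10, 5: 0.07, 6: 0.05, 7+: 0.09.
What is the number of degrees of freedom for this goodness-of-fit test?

There are k = 8 categories and 2 parameters estimated from the data, so df = 8 − 1 − 2 = 5.

5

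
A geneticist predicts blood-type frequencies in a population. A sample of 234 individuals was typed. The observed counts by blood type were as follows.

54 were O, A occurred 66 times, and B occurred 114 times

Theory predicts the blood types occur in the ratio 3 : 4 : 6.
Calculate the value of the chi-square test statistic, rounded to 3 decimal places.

Ratio total = 13. Expected counts: 234×3/13 = 54, 234×4/13 = 72, 234×6/13 = 108.
cat         O        E   (O−E)²/E
O          54       54     0.0000
A          66       72     0.5000
B         114      108     0.3333
Sum = 0.833

0.833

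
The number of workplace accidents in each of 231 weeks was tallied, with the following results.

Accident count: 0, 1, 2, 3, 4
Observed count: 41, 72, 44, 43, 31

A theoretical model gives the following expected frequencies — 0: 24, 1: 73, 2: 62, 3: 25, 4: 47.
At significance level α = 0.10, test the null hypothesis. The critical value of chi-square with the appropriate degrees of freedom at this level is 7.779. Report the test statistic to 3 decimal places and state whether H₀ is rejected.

35.688; reject

cat         O        E   (O−E)²/E
0          41       24    12.0417
1          72       73     0.0137
2          44       62     5.2258
3          43       25    12.9600
4          31       47     5.4468
Sum = 35.688
df = 4. Since 35.688 > 7.779, we reject H₀.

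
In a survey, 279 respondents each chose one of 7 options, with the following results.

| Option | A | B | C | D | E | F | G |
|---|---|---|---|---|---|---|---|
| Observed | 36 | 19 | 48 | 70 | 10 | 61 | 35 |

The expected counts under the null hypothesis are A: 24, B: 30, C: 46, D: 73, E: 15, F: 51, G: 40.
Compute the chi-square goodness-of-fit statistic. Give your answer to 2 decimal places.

14.50

χ² = (36−24)²/24 + (19−30)²/30 + (48−46)²/46 + (70−73)²/73 + (10−15)²/15 + (61−51)²/51 + (35−40)²/40
   = 6.000 + 4.033 + 0.087 + 0.123 + 1.667 + 1.961 + 0.625
Sum = 14.50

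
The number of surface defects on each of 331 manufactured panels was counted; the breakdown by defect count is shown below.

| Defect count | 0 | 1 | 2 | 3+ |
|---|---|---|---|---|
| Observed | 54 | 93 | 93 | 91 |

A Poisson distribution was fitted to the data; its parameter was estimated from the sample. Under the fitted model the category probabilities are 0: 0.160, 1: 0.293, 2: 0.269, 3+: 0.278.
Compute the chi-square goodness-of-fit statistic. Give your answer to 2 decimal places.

Expected counts E_i = n·p_i: 331×0.160 = 52.96, 331×0.293 = 96.983, 331×0.269 = 89.039, 331×0.278 = 92.018.
χ² = (54−52.96)²/52.96 + (93−96.983)²/96.983 + (93−89.039)²/89.039 + (91−92.018)²/92.018
   = 0.020 + 0.164 + 0.176 + 0.011
Sum = 0.37

0.37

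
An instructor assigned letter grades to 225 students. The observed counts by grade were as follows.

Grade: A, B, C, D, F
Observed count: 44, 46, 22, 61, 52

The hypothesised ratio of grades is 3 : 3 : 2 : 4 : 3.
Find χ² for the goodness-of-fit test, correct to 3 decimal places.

3.283

Ratio total = 15. Expected counts: 225×3/15 = 45, 225×3/15 = 45, 225×2/15 = 30, 225×4/15 = 60, 225×3/15 = 45.
cat         O        E   (O−E)²/E
A          44       45     0.0222
B          46       45     0.0222
C          22       30     2.1333
D          61       60     0.0167
F          52       45     1.0889
Sum = 3.283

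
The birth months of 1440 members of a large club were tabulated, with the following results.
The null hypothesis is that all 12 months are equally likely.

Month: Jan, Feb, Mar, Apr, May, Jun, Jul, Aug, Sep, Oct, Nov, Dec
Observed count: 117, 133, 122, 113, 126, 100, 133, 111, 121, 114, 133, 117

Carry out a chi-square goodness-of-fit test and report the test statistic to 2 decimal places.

Expected count for each of the 12 categories: 1440/12 = 120.
Jan: (117 − 120)²/120 = 9/120 = 0.075
Feb: (133 − 120)²/120 = 169/120 = 1.408
Mar: (122 − 120)²/120 = 4/120 = 0.033
Apr: (113 − 120)²/120 = 49/120 = 0.408
May: (126 − 120)²/120 = 36/120 = 0.300
Jun: (100 − 120)²/120 = 400/120 = 3.333
Jul: (133 − 120)²/120 = 169/120 = 1.408
Aug: (111 − 120)²/120 = 81/120 = 0.675
Sep: (121 − 120)²/120 = 1/120 = 0.008
Oct: (114 − 120)²/120 = 36/120 = 0.300
Nov: (133 − 120)²/120 = 169/120 = 1.408
Dec: (117 − 120)²/120 = 9/120 = 0.075
Sum = 9.43

9.43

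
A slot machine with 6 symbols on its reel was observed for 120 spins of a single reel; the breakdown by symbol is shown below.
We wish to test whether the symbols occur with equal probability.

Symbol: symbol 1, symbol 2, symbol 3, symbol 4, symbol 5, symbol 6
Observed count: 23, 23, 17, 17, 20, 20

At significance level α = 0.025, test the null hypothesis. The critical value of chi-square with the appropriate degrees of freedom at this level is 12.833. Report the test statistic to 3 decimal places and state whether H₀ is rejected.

Expected count for each of the 6 categories: 120/6 = 20.
χ² = (23−20)²/20 + (23−20)²/20 + (17−20)²/20 + (17−20)²/20 + (20−20)²/20 + (20−20)²/20
   = 0.4500 + 0.4500 + 0.4500 + 0.4500 + 0.0000 + 0.0000
Sum = 1.800
df = 5. Since 1.800 < 12.833, we do not reject H₀.

1.800; do not reject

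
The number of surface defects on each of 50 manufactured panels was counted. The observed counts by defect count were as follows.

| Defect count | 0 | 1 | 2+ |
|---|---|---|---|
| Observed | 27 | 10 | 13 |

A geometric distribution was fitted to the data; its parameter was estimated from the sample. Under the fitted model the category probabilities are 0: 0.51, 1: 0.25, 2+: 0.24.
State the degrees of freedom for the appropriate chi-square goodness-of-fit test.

There are k = 3 categories and 1 parameter estimated from the data, so df = 3 − 1 − 1 = 1.

1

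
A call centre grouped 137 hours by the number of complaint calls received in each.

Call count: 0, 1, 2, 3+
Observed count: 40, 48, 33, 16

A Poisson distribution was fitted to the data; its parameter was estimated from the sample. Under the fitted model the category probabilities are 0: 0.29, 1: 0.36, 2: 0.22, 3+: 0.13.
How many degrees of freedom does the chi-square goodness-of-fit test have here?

There are k = 4 categories and 1 parameter estimated from the data, so df = 4 − 1 − 1 = 2.

2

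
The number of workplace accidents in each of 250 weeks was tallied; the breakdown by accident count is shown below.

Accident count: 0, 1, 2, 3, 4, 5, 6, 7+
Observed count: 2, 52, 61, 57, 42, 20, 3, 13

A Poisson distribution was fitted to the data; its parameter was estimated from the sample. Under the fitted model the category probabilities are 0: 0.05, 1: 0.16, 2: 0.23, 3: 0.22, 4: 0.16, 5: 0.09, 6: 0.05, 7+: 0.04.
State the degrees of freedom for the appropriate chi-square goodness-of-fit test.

6

There are k = 8 categories and 1 parameter estimated from the data, so df = 8 − 1 − 1 = 6.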